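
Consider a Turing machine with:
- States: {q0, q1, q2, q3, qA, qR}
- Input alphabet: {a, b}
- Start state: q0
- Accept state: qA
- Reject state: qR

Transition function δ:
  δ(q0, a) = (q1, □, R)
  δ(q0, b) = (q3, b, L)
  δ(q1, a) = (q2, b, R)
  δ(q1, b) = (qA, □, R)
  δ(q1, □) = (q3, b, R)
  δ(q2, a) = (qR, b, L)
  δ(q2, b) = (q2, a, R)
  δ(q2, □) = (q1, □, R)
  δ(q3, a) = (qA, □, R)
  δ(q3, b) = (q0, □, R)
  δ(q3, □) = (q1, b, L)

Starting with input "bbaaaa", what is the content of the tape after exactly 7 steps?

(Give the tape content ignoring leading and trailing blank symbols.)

Execution trace:
Initial: [q0]bbaaaa
Step 1: δ(q0, b) = (q3, b, L) → [q3]□bbaaaa
Step 2: δ(q3, □) = (q1, b, L) → [q1]□bbbaaaa
Step 3: δ(q1, □) = (q3, b, R) → b[q3]bbbaaaa
Step 4: δ(q3, b) = (q0, □, R) → b□[q0]bbaaaa
Step 5: δ(q0, b) = (q3, b, L) → b[q3]□bbaaaa
Step 6: δ(q3, □) = (q1, b, L) → [q1]bbbbaaaa
Step 7: δ(q1, b) = (qA, □, R) → □[qA]bbbaaaa

The machine reaches the accept state qA and halts.

After 7 steps, the tape (ignoring leading/trailing blanks) is: bbbaaaa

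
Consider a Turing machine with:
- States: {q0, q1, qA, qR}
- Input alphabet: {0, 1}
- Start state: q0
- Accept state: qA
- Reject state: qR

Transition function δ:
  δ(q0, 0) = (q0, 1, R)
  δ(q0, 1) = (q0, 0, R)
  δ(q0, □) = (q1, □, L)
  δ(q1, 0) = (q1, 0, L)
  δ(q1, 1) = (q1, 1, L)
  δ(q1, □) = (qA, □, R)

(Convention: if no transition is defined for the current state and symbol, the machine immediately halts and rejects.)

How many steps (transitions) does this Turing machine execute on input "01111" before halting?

Execution trace:
Initial: [q0]01111
Step 1: δ(q0, 0) = (q0, 1, R) → 1[q0]1111
Step 2: δ(q0, 1) = (q0, 0, R) → 10[q0]111
Step 3: δ(q0, 1) = (q0, 0, R) → 100[q0]11
Step 4: δ(q0, 1) = (q0, 0, R) → 1000[q0]1
Step 5: δ(q0, 1) = (q0, 0, R) → 10000[q0]□
Step 6: δ(q0, □) = (q1, □, L) → 1000[q1]0□
Step 7: δ(q1, 0) = (q1, 0, L) → 100[q1]00□
Step 8: δ(q1, 0) = (q1, 0, L) → 10[q1]000□
Step 9: δ(q1, 0) = (q1, 0, L) → 1[q1]0000□
Step 10: δ(q1, 0) = (q1, 0, L) → [q1]10000□
Step 11: δ(q1, 1) = (q1, 1, L) → [q1]□10000□
Step 12: δ(q1, □) = (qA, □, R) → □[qA]10000□

The machine reaches the accept state qA and halts.

The machine executed 12 steps before halting.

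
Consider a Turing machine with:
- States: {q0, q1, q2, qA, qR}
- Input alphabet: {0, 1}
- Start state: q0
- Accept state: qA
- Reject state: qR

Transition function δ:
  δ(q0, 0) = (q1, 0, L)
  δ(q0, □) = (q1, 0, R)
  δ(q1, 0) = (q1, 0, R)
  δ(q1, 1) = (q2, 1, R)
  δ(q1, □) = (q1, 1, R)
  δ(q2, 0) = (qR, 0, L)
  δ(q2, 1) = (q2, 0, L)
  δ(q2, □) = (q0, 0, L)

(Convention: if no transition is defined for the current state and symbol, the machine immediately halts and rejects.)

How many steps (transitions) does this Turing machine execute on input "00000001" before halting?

Execution trace:
Initial: [q0]00000001
Step 1: δ(q0, 0) = (q1, 0, L) → [q1]□00000001
Step 2: δ(q1, □) = (q1, 1, R) → 1[q1]00000001
Step 3: δ(q1, 0) = (q1, 0, R) → 10[q1]0000001
Step 4: δ(q1, 0) = (q1, 0, R) → 100[q1]000001
Step 5: δ(q1, 0) = (q1, 0, R) → 1000[q1]00001
Step 6: δ(q1, 0) = (q1, 0, R) → 10000[q1]0001
Step 7: δ(q1, 0) = (q1, 0, R) → 100000[q1]001
Step 8: δ(q1, 0) = (q1, 0, R) → 1000000[q1]01
Step 9: δ(q1, 0) = (q1, 0, R) → 10000000[q1]1
Step 10: δ(q1, 1) = (q2, 1, R) → 100000001[q2]□
Step 11: δ(q2, □) = (q0, 0, L) → 10000000[q0]10

No transition is defined for δ(q0, 1). By convention the machine halts and rejects.

The machine executed 11 steps before halting.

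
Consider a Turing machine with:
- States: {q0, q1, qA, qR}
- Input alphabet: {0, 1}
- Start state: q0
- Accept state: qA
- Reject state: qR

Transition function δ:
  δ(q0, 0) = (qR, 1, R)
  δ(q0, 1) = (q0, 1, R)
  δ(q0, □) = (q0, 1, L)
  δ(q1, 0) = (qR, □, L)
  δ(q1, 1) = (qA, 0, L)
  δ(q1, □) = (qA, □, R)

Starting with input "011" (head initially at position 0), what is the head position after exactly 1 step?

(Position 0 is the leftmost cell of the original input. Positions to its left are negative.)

Execution trace (head position shown):
Step 0: [q0]011  (head at position 0)
Step 1: move right → 1[qR]11  (head at position 1)

After 1 step, the head is at position 1.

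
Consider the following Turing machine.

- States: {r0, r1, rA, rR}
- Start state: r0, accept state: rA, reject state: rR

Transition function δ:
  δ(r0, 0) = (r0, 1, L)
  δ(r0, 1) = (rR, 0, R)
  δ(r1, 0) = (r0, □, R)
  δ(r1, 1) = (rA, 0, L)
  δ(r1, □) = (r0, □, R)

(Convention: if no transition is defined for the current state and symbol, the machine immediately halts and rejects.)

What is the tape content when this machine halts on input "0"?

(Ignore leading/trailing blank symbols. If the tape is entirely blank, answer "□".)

Execution trace:
Initial: [r0]0
Step 1: δ(r0, 0) = (r0, 1, L) → [r0]□1

No transition is defined for δ(r0, □). By convention the machine halts and rejects.

Final tape (ignoring leading/trailing blanks): 1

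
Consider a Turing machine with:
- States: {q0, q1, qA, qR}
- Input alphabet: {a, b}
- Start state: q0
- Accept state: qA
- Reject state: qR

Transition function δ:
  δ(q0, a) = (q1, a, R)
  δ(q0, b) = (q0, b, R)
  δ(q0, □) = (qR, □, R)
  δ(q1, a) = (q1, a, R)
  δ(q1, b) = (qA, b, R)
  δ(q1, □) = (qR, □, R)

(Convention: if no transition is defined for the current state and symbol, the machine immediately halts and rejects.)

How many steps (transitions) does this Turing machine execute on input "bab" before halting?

Execution trace:
Initial: [q0]bab
Step 1: δ(q0, b) = (q0, b, R) → b[q0]ab
Step 2: δ(q0, a) = (q1, a, R) → ba[q1]b
Step 3: δ(q1, b) = (qA, b, R) → bab[qA]□

The machine reaches the accept state qA and halts.

The machine executed 3 steps before halting.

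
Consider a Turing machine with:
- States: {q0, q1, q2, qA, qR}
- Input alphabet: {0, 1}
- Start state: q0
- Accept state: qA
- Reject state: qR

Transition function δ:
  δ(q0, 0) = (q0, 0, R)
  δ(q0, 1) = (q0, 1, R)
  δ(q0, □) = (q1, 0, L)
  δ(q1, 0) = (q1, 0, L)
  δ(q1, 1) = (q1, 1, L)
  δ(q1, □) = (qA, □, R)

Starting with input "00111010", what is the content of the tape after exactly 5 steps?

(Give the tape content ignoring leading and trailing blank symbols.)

Execution trace:
Initial: [q0]00111010
Step 1: δ(q0, 0) = (q0, 0, R) → 0[q0]0111010
Step 2: δ(q0, 0) = (q0, 0, R) → 00[q0]111010
Step 3: δ(q0, 1) = (q0, 1, R) → 001[q0]11010
Step 4: δ(q0, 1) = (q0, 1, R) → 0011[q0]1010
Step 5: δ(q0, 1) = (q0, 1, R) → 00111[q0]010

After 5 steps, the tape (ignoring leading/trailing blanks) is: 00111010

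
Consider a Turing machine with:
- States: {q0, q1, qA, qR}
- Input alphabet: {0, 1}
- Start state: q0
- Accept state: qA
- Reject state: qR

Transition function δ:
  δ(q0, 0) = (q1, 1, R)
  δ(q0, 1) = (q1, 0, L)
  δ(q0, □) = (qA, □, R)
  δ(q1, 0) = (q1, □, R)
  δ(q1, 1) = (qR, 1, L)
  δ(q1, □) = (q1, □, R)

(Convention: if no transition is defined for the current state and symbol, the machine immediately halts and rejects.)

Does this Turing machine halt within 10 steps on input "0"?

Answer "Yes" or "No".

Execution trace:
Initial: [q0]0
Step 1: δ(q0, 0) = (q1, 1, R) → 1[q1]□
Step 2: δ(q1, □) = (q1, □, R) → 1□[q1]□
Step 3: δ(q1, □) = (q1, □, R) → 1□□[q1]□
Step 4: δ(q1, □) = (q1, □, R) → 1□□□[q1]□
Step 5: δ(q1, □) = (q1, □, R) → 1□□□□[q1]□
Step 6: δ(q1, □) = (q1, □, R) → 1□□□□□[q1]□
Step 7: δ(q1, □) = (q1, □, R) → 1□□□□□□[q1]□
Step 8: δ(q1, □) = (q1, □, R) → 1□□□□□□□[q1]□
Step 9: δ(q1, □) = (q1, □, R) → 1□□□□□□□□[q1]□
Step 10: δ(q1, □) = (q1, □, R) → 1□□□□□□□□□[q1]□

The machine has not reached a halting state after 10 steps.
The machine did not halt within the 10-step bound.

Answer: No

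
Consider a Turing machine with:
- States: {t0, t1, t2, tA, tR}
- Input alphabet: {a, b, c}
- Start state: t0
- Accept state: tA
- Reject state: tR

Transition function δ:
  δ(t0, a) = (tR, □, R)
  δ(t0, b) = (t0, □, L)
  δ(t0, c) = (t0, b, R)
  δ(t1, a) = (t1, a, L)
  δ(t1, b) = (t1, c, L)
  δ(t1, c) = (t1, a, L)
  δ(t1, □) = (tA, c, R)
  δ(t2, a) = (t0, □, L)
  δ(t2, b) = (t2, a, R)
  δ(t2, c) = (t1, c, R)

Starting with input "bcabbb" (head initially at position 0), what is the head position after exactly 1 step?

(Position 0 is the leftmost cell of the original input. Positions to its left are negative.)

Execution trace (head position shown):
Step 0: [t0]bcabbb  (head at position 0)
Step 1: move left → [t0]□□cabbb  (head at position -1)

After 1 step, the head is at position -1.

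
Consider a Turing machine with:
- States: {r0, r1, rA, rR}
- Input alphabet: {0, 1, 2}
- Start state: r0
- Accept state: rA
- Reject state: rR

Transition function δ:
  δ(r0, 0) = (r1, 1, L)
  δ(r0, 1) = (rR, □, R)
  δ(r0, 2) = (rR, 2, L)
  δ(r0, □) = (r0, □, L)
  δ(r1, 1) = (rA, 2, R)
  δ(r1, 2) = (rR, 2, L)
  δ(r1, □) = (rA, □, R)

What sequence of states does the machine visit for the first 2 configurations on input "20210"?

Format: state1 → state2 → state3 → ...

Execution trace:
Initial: [r0]20210
Step 1: δ(r0, 2) = (rR, 2, L) → [rR]□20210

The machine reaches the reject state rR and halts.

State sequence: r0 → rR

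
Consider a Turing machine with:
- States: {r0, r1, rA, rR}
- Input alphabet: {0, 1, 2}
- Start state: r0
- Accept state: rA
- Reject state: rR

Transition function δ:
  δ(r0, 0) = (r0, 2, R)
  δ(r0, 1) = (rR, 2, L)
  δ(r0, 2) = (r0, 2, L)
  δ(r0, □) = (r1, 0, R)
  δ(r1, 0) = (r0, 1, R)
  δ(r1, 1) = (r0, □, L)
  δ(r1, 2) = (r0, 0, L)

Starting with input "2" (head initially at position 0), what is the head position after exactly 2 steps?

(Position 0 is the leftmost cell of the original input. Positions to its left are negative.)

Execution trace (head position shown):
Step 0: [r0]2  (head at position 0)
Step 1: move left → [r0]□2  (head at position -1)
Step 2: move right → 0[r1]2  (head at position 0)

After 2 steps, the head is at position 0.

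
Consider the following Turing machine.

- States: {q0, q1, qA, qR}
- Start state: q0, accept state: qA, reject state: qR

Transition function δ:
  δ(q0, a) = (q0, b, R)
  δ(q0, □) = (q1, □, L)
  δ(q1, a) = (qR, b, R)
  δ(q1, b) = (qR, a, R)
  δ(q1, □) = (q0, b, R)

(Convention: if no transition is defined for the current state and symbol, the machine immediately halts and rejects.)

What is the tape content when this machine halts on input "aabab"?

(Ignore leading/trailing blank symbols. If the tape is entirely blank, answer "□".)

Execution trace:
Initial: [q0]aabab
Step 1: δ(q0, a) = (q0, b, R) → b[q0]abab
Step 2: δ(q0, a) = (q0, b, R) → bb[q0]bab

No transition is defined for δ(q0, b). By convention the machine halts and rejects.

Final tape (ignoring leading/trailing blanks): bbbab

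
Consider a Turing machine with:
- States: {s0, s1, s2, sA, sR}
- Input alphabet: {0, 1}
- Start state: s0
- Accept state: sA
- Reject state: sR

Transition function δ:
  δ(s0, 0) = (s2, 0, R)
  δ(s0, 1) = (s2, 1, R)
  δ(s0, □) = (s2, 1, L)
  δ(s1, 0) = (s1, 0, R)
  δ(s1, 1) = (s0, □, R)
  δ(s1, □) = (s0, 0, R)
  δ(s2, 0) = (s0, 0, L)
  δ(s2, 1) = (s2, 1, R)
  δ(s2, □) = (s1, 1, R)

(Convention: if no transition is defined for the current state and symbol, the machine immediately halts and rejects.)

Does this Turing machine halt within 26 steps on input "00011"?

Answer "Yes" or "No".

Execution trace:
Initial: [s0]00011
Step 1: δ(s0, 0) = (s2, 0, R) → 0[s2]0011
Step 2: δ(s2, 0) = (s0, 0, L) → [s0]00011
Step 3: δ(s0, 0) = (s2, 0, R) → 0[s2]0011
Step 4: δ(s2, 0) = (s0, 0, L) → [s0]00011
Step 5: δ(s0, 0) = (s2, 0, R) → 0[s2]0011
Step 6: δ(s2, 0) = (s0, 0, L) → [s0]00011
Step 7: δ(s0, 0) = (s2, 0, R) → 0[s2]0011
Step 8: δ(s2, 0) = (s0, 0, L) → [s0]00011
Step 9: δ(s0, 0) = (s2, 0, R) → 0[s2]0011
Step 10: δ(s2, 0) = (s0, 0, L) → [s0]00011
Step 11: δ(s0, 0) = (s2, 0, R) → 0[s2]0011
Step 12: δ(s2, 0) = (s0, 0, L) → [s0]00011
Step 13: δ(s0, 0) = (s2, 0, R) → 0[s2]0011
Step 14: δ(s2, 0) = (s0, 0, L) → [s0]00011
Step 15: δ(s0, 0) = (s2, 0, R) → 0[s2]0011
Step 16: δ(s2, 0) = (s0, 0, L) → [s0]00011
Step 17: δ(s0, 0) = (s2, 0, R) → 0[s2]0011
Step 18: δ(s2, 0) = (s0, 0, L) → [s0]00011
Step 19: δ(s0, 0) = (s2, 0, R) → 0[s2]0011
Step 20: δ(s2, 0) = (s0, 0, L) → [s0]00011
Step 21: δ(s0, 0) = (s2, 0, R) → 0[s2]0011
Step 22: δ(s2, 0) = (s0, 0, L) → [s0]00011
Step 23: δ(s0, 0) = (s2, 0, R) → 0[s2]0011
Step 24: δ(s2, 0) = (s0, 0, L) → [s0]00011
Step 25: δ(s0, 0) = (s2, 0, R) → 0[s2]0011
Step 26: δ(s2, 0) = (s0, 0, L) → [s0]00011

The machine has not reached a halting state after 26 steps.
The machine did not halt within the 26-step bound.

Answer: No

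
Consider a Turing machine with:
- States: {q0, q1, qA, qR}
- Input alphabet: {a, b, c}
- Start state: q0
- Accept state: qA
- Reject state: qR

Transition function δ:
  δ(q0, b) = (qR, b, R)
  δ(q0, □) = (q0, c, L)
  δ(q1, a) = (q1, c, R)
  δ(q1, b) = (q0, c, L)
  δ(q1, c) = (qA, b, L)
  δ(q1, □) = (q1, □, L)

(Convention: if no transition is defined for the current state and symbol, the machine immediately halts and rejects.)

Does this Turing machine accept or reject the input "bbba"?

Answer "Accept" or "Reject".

Execution trace:
Initial: [q0]bbba
Step 1: δ(q0, b) = (qR, b, R) → b[qR]bba

The machine reaches the reject state qR and halts.

Answer: Reject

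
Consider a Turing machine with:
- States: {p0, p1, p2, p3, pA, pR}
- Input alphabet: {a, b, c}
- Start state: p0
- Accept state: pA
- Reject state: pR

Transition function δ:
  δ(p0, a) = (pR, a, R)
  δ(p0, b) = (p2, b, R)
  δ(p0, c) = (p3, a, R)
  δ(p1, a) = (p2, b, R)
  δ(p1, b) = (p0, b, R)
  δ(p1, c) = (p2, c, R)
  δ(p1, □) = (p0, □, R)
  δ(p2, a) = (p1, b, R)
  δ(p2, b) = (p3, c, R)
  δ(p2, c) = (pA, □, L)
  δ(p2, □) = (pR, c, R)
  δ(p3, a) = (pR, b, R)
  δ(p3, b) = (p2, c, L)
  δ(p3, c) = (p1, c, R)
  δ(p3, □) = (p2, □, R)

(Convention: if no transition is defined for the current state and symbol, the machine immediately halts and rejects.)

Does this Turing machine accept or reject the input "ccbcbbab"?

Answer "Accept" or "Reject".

Execution trace:
Initial: [p0]ccbcbbab
Step 1: δ(p0, c) = (p3, a, R) → a[p3]cbcbbab
Step 2: δ(p3, c) = (p1, c, R) → ac[p1]bcbbab
Step 3: δ(p1, b) = (p0, b, R) → acb[p0]cbbab
Step 4: δ(p0, c) = (p3, a, R) → acba[p3]bbab
Step 5: δ(p3, b) = (p2, c, L) → acb[p2]acbab
Step 6: δ(p2, a) = (p1, b, R) → acbb[p1]cbab
Step 7: δ(p1, c) = (p2, c, R) → acbbc[p2]bab
Step 8: δ(p2, b) = (p3, c, R) → acbbcc[p3]ab
Step 9: δ(p3, a) = (pR, b, R) → acbbccb[pR]b

The machine reaches the reject state pR and halts.

Answer: Reject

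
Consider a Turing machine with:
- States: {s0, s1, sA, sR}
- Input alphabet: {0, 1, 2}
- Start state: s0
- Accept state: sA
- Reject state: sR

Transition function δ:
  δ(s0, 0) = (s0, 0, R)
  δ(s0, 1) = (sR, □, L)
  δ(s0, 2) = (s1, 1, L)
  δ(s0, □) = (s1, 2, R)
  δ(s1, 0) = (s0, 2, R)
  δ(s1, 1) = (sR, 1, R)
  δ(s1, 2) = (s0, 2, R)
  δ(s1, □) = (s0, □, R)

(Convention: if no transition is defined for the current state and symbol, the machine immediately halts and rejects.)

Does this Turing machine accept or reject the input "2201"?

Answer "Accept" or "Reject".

Execution trace:
Initial: [s0]2201
Step 1: δ(s0, 2) = (s1, 1, L) → [s1]□1201
Step 2: δ(s1, □) = (s0, □, R) → □[s0]1201
Step 3: δ(s0, 1) = (sR, □, L) → [sR]□□201

The machine reaches the reject state sR and halts.

Answer: Reject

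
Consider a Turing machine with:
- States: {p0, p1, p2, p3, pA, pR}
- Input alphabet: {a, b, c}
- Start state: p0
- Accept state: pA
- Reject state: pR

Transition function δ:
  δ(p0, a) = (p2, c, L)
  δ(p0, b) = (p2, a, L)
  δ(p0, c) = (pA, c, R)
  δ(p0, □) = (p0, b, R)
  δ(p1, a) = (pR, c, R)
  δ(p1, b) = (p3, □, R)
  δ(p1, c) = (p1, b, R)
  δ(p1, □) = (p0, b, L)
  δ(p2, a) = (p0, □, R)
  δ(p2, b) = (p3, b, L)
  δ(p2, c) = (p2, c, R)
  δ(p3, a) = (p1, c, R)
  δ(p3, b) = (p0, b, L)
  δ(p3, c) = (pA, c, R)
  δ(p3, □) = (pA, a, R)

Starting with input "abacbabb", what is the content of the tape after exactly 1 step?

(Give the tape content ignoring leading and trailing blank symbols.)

Execution trace:
Initial: [p0]abacbabb
Step 1: δ(p0, a) = (p2, c, L) → [p2]□cbacbabb

No transition is defined for δ(p2, □). By convention the machine halts and rejects.

After 1 step, the tape (ignoring leading/trailing blanks) is: cbacbabb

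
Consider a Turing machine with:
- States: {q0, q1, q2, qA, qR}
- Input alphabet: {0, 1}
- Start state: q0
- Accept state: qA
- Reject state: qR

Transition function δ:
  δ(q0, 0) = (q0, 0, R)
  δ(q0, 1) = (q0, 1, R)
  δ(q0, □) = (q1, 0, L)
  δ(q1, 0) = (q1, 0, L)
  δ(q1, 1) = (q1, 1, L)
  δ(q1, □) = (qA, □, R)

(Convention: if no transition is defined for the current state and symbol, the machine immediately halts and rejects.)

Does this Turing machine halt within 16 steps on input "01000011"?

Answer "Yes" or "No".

Execution trace:
Initial: [q0]01000011
Step 1: δ(q0, 0) = (q0, 0, R) → 0[q0]1000011
Step 2: δ(q0, 1) = (q0, 1, R) → 01[q0]000011
Step 3: δ(q0, 0) = (q0, 0, R) → 010[q0]00011
Step 4: δ(q0, 0) = (q0, 0, R) → 0100[q0]0011
Step 5: δ(q0, 0) = (q0, 0, R) → 01000[q0]011
Step 6: δ(q0, 0) = (q0, 0, R) → 010000[q0]11
Step 7: δ(q0, 1) = (q0, 1, R) → 0100001[q0]1
Step 8: δ(q0, 1) = (q0, 1, R) → 01000011[q0]□
Step 9: δ(q0, □) = (q1, 0, L) → 0100001[q1]10
Step 10: δ(q1, 1) = (q1, 1, L) → 010000[q1]110
Step 11: δ(q1, 1) = (q1, 1, L) → 01000[q1]0110
Step 12: δ(q1, 0) = (q1, 0, L) → 0100[q1]00110
Step 13: δ(q1, 0) = (q1, 0, L) → 010[q1]000110
Step 14: δ(q1, 0) = (q1, 0, L) → 01[q1]0000110
Step 15: δ(q1, 0) = (q1, 0, L) → 0[q1]10000110
Step 16: δ(q1, 1) = (q1, 1, L) → [q1]010000110

The machine has not reached a halting state after 16 steps.
The machine did not halt within the 16-step bound.

Answer: No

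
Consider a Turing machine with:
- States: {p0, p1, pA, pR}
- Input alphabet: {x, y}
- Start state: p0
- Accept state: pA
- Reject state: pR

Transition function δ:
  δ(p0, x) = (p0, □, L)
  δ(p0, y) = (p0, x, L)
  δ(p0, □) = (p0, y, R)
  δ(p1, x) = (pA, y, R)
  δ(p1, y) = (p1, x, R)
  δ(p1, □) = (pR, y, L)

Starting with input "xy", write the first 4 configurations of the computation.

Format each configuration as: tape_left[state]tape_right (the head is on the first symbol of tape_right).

Transitions applied:
Step 1: δ(p0, x) = (p0, □, L)
Step 2: δ(p0, □) = (p0, y, R)
Step 3: δ(p0, □) = (p0, y, R)

The first 4 configurations are:
[p0]xy ⊢ [p0]□□y ⊢ y[p0]□y ⊢ yy[p0]y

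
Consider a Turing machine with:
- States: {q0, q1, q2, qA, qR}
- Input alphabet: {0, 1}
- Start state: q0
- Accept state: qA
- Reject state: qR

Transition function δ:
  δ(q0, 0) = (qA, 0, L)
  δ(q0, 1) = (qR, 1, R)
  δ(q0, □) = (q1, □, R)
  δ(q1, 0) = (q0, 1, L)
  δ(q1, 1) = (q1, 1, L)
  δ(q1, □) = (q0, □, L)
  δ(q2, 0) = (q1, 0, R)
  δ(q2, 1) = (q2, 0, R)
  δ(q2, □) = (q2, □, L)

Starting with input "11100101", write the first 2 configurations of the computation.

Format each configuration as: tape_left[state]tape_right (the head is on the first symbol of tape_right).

Transitions applied:
Step 1: δ(q0, 1) = (qR, 1, R)

The first 2 configurations are:
[q0]11100101 ⊢ 1[qR]1100101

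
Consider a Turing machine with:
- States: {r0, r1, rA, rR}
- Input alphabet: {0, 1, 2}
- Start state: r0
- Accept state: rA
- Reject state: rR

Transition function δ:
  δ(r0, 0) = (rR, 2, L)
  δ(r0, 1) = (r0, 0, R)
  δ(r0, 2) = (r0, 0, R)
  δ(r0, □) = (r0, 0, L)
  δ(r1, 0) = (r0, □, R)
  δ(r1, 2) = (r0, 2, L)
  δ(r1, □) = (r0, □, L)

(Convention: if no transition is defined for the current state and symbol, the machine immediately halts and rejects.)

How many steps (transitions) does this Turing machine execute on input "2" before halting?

Execution trace:
Initial: [r0]2
Step 1: δ(r0, 2) = (r0, 0, R) → 0[r0]□
Step 2: δ(r0, □) = (r0, 0, L) → [r0]00
Step 3: δ(r0, 0) = (rR, 2, L) → [rR]□20

The machine reaches the reject state rR and halts.

The machine executed 3 steps before halting.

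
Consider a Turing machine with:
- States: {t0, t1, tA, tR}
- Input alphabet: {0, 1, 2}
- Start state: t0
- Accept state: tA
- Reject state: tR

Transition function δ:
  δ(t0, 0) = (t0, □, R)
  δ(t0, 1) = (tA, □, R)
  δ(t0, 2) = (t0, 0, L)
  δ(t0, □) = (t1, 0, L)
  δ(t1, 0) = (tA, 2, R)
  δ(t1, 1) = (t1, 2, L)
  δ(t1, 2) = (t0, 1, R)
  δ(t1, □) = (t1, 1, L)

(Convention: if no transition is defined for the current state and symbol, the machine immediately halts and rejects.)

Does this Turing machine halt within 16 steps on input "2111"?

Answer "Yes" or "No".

Execution trace:
Initial: [t0]2111
Step 1: δ(t0, 2) = (t0, 0, L) → [t0]□0111
Step 2: δ(t0, □) = (t1, 0, L) → [t1]□00111
Step 3: δ(t1, □) = (t1, 1, L) → [t1]□100111
Step 4: δ(t1, □) = (t1, 1, L) → [t1]□1100111
Step 5: δ(t1, □) = (t1, 1, L) → [t1]□11100111
Step 6: δ(t1, □) = (t1, 1, L) → [t1]□111100111
Step 7: δ(t1, □) = (t1, 1, L) → [t1]□1111100111
Step 8: δ(t1, □) = (t1, 1, L) → [t1]□11111100111
Step 9: δ(t1, □) = (t1, 1, L) → [t1]□111111100111
Step 10: δ(t1, □) = (t1, 1, L) → [t1]□1111111100111
Step 11: δ(t1, □) = (t1, 1, L) → [t1]□11111111100111
Step 12: δ(t1, □) = (t1, 1, L) → [t1]□111111111100111
Step 13: δ(t1, □) = (t1, 1, L) → [t1]□1111111111100111
Step 14: δ(t1, □) = (t1, 1, L) → [t1]□11111111111100111
Step 15: δ(t1, □) = (t1, 1, L) → [t1]□111111111111100111
Step 16: δ(t1, □) = (t1, 1, L) → [t1]□1111111111111100111

The machine has not reached a halting state after 16 steps.
The machine did not halt within the 16-step bound.

Answer: No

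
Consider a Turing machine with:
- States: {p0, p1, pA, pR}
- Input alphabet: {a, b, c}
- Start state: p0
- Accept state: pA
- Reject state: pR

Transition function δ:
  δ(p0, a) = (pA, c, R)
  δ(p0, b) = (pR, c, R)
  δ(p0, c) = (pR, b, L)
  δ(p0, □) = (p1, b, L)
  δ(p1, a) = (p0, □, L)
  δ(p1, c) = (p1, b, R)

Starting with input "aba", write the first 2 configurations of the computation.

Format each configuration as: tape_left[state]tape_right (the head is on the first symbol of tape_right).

Transitions applied:
Step 1: δ(p0, a) = (pA, c, R)

The first 2 configurations are:
[p0]aba ⊢ c[pA]ba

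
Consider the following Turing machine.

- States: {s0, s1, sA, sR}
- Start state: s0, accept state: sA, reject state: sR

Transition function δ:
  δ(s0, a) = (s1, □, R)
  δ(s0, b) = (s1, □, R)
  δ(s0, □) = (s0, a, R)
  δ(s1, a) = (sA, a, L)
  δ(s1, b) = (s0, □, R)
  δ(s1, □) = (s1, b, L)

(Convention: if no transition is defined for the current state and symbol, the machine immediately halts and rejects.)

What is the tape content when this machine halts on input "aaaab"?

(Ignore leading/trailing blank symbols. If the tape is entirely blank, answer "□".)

Execution trace:
Initial: [s0]aaaab
Step 1: δ(s0, a) = (s1, □, R) → □[s1]aaab
Step 2: δ(s1, a) = (sA, a, L) → [sA]□aaab

The machine reaches the accept state sA and halts.

Final tape (ignoring leading/trailing blanks): aaab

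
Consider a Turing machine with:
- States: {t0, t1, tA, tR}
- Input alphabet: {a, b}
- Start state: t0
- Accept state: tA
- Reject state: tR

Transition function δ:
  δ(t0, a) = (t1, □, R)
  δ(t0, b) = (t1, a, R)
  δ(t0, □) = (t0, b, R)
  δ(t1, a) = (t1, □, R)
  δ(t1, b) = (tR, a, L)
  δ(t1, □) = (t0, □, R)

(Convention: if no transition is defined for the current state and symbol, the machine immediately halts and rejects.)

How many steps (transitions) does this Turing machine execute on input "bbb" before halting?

Execution trace:
Initial: [t0]bbb
Step 1: δ(t0, b) = (t1, a, R) → a[t1]bb
Step 2: δ(t1, b) = (tR, a, L) → [tR]aab

The machine reaches the reject state tR and halts.

The machine executed 2 steps before halting.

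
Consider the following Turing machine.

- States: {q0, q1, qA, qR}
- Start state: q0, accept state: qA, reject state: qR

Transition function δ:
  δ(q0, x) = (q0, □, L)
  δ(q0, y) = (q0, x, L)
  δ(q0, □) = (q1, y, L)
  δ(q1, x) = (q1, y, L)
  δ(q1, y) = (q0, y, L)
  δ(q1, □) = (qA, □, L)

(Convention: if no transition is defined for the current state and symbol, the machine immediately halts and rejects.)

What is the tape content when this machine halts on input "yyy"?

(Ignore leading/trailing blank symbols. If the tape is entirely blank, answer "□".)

Execution trace:
Initial: [q0]yyy
Step 1: δ(q0, y) = (q0, x, L) → [q0]□xyy
Step 2: δ(q0, □) = (q1, y, L) → [q1]□yxyy
Step 3: δ(q1, □) = (qA, □, L) → [qA]□□yxyy

The machine reaches the accept state qA and halts.

Final tape (ignoring leading/trailing blanks): yxyy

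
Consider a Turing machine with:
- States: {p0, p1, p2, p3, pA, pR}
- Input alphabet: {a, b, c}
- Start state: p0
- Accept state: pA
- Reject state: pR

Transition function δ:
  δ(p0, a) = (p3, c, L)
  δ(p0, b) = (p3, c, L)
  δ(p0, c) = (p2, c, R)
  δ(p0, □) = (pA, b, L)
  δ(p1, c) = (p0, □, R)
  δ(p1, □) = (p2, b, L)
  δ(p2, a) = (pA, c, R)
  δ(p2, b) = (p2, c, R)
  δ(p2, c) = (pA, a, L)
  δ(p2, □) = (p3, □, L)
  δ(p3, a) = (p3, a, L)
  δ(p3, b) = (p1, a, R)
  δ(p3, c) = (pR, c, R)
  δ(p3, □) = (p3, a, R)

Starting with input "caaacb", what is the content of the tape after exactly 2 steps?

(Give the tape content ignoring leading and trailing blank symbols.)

Execution trace:
Initial: [p0]caaacb
Step 1: δ(p0, c) = (p2, c, R) → c[p2]aaacb
Step 2: δ(p2, a) = (pA, c, R) → cc[pA]aacb

The machine reaches the accept state pA and halts.

After 2 steps, the tape (ignoring leading/trailing blanks) is: ccaacb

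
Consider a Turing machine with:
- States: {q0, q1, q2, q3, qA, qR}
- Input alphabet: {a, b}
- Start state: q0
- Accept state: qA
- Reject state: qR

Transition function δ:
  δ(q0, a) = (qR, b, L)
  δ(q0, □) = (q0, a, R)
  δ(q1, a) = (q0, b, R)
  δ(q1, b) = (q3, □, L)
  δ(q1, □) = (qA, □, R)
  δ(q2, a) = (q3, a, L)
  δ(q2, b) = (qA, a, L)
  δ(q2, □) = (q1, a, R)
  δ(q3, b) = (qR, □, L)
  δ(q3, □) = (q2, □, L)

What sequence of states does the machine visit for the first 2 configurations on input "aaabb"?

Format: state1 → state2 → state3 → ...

Execution trace:
Initial: [q0]aaabb
Step 1: δ(q0, a) = (qR, b, L) → [qR]□baabb

The machine reaches the reject state qR and halts.

State sequence: q0 → qR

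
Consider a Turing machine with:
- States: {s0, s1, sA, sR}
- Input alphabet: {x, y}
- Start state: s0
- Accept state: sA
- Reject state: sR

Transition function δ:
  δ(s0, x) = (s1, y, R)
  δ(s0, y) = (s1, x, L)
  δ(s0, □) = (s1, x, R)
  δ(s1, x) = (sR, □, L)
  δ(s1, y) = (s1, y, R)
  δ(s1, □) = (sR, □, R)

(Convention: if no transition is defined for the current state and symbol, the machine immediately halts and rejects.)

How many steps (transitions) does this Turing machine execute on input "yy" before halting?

Execution trace:
Initial: [s0]yy
Step 1: δ(s0, y) = (s1, x, L) → [s1]□xy
Step 2: δ(s1, □) = (sR, □, R) → □[sR]xy

The machine reaches the reject state sR and halts.

The machine executed 2 steps before halting.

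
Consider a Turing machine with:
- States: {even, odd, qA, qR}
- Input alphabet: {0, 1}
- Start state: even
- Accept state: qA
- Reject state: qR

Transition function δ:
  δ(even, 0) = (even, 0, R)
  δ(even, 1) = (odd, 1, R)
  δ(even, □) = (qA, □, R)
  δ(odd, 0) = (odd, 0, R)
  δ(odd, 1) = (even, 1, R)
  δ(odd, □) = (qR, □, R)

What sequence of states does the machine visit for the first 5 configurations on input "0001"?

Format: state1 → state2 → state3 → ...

Execution trace:
Initial: [even]0001
Step 1: δ(even, 0) = (even, 0, R) → 0[even]001
Step 2: δ(even, 0) = (even, 0, R) → 00[even]01
Step 3: δ(even, 0) = (even, 0, R) → 000[even]1
Step 4: δ(even, 1) = (odd, 1, R) → 0001[odd]□

State sequence: even → even → even → even → odd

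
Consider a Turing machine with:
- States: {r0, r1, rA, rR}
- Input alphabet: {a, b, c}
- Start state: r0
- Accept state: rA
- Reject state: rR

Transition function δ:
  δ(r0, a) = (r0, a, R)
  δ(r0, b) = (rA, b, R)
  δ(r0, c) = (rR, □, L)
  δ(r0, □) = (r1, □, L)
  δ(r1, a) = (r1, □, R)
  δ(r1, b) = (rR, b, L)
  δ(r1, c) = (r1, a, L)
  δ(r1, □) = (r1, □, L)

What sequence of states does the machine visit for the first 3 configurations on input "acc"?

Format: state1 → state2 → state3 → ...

Execution trace:
Initial: [r0]acc
Step 1: δ(r0, a) = (r0, a, R) → a[r0]cc
Step 2: δ(r0, c) = (rR, □, L) → [rR]a□c

The machine reaches the reject state rR and halts.

State sequence: r0 → r0 → rR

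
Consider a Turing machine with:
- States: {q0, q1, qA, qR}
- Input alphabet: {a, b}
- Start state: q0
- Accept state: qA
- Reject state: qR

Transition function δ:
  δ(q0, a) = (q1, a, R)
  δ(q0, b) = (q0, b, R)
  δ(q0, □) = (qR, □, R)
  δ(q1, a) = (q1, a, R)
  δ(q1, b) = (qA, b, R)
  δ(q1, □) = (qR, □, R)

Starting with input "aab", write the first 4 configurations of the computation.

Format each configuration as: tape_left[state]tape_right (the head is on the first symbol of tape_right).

Transitions applied:
Step 1: δ(q0, a) = (q1, a, R)
Step 2: δ(q1, a) = (q1, a, R)
Step 3: δ(q1, b) = (qA, b, R)

The first 4 configurations are:
[q0]aab ⊢ a[q1]ab ⊢ aa[q1]b ⊢ aab[qA]□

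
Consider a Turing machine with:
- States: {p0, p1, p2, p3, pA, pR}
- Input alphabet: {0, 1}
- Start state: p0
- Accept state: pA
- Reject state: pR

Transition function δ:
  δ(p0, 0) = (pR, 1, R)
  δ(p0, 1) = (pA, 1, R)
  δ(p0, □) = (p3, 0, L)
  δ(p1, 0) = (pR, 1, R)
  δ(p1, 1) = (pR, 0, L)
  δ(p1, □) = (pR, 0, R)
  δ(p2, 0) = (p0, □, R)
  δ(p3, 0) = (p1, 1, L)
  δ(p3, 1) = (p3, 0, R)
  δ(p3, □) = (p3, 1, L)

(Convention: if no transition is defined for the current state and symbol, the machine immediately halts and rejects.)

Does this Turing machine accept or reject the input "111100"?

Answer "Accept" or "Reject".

Execution trace:
Initial: [p0]111100
Step 1: δ(p0, 1) = (pA, 1, R) → 1[pA]11100

The machine reaches the accept state pA and halts.

Answer: Accept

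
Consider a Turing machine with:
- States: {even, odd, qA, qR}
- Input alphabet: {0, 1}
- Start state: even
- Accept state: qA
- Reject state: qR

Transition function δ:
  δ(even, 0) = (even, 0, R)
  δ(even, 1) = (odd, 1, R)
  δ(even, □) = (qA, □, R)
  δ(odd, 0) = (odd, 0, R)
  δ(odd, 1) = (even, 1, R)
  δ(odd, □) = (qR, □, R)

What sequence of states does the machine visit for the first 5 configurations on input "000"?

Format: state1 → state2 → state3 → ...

Execution trace:
Initial: [even]000
Step 1: δ(even, 0) = (even, 0, R) → 0[even]00
Step 2: δ(even, 0) = (even, 0, R) → 00[even]0
Step 3: δ(even, 0) = (even, 0, R) → 000[even]□
Step 4: δ(even, □) = (qA, □, R) → 000□[qA]□

The machine reaches the accept state qA and halts.

State sequence: even → even → even → even → qA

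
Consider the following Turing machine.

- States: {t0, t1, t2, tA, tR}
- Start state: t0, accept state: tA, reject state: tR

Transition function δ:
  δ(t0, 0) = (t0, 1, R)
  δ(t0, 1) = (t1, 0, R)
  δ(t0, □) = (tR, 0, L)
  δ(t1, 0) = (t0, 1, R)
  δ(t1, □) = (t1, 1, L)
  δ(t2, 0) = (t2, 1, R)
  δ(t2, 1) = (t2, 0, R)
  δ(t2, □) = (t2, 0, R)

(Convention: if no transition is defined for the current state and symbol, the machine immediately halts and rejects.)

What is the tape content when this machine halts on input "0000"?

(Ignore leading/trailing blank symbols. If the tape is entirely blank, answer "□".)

Execution trace:
Initial: [t0]0000
Step 1: δ(t0, 0) = (t0, 1, R) → 1[t0]000
Step 2: δ(t0, 0) = (t0, 1, R) → 11[t0]00
Step 3: δ(t0, 0) = (t0, 1, R) → 111[t0]0
Step 4: δ(t0, 0) = (t0, 1, R) → 1111[t0]□
Step 5: δ(t0, □) = (tR, 0, L) → 111[tR]10

The machine reaches the reject state tR and halts.

Final tape (ignoring leading/trailing blanks): 11110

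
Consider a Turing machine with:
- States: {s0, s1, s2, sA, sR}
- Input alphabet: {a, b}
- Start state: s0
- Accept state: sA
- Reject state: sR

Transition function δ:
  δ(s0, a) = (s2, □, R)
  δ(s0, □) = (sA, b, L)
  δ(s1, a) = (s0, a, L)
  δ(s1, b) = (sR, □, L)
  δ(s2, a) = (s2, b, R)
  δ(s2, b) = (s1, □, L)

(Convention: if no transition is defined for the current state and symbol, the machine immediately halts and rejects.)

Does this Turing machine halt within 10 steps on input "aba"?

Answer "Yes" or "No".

Execution trace:
Initial: [s0]aba
Step 1: δ(s0, a) = (s2, □, R) → □[s2]ba
Step 2: δ(s2, b) = (s1, □, L) → [s1]□□a

No transition is defined for δ(s1, □). By convention the machine halts and rejects.
The machine halted after 2 steps (within the 10-step bound).

Answer: Yes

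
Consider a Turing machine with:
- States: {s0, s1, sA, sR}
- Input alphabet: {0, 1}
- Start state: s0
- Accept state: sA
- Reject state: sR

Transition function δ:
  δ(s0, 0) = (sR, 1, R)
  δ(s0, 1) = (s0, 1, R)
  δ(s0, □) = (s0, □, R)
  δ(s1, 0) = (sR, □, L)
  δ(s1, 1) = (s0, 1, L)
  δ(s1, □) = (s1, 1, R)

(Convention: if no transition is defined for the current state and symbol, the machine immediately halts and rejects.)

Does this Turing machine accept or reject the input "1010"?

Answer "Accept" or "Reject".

Execution trace:
Initial: [s0]1010
Step 1: δ(s0, 1) = (s0, 1, R) → 1[s0]010
Step 2: δ(s0, 0) = (sR, 1, R) → 11[sR]10

The machine reaches the reject state sR and halts.

Answer: Reject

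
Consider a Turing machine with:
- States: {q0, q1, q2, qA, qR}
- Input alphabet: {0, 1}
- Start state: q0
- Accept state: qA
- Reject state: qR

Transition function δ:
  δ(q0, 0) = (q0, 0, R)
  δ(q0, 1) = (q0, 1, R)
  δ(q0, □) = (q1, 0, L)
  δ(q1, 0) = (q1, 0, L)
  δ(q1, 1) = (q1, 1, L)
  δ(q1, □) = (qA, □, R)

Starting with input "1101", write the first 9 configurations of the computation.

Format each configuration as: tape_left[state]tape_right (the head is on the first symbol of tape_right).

Transitions applied:
Step 1: δ(q0, 1) = (q0, 1, R)
Step 2: δ(q0, 1) = (q0, 1, R)
Step 3: δ(q0, 0) = (q0, 0, R)
Step 4: δ(q0, 1) = (q0, 1, R)
Step 5: δ(q0, □) = (q1, 0, L)
Step 6: δ(q1, 1) = (q1, 1, L)
Step 7: δ(q1, 0) = (q1, 0, L)
Step 8: δ(q1, 1) = (q1, 1, L)

The first 9 configurations are:
[q0]1101 ⊢ 1[q0]101 ⊢ 11[q0]01 ⊢ 110[q0]1 ⊢ 1101[q0]□ ⊢ 110[q1]10 ⊢ 11[q1]010 ⊢ 1[q1]1010 ⊢ [q1]11010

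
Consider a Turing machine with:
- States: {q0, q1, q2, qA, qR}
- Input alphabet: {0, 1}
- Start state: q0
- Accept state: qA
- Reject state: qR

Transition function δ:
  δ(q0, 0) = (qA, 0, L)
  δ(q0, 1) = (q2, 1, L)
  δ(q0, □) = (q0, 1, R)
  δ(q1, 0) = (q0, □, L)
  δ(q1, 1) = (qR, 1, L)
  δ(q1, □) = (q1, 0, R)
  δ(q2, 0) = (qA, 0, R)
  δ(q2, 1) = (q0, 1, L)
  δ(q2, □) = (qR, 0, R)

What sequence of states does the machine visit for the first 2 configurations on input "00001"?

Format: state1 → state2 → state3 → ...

Execution trace:
Initial: [q0]00001
Step 1: δ(q0, 0) = (qA, 0, L) → [qA]□00001

The machine reaches the accept state qA and halts.

State sequence: q0 → qA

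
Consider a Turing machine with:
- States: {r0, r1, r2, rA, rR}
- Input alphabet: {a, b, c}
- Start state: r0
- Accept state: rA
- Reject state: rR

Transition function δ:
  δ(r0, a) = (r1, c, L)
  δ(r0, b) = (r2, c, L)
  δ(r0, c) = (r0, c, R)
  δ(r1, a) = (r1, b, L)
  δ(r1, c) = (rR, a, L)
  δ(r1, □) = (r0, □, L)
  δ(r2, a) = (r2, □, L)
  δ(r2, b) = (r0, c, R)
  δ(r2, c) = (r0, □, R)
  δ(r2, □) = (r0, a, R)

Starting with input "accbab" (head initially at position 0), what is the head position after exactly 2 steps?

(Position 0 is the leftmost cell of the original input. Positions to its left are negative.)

Execution trace (head position shown):
Step 0: [r0]accbab  (head at position 0)
Step 1: move left → [r1]□cccbab  (head at position -1)
Step 2: move left → [r0]□□cccbab  (head at position -2)

After 2 steps, the head is at position -2.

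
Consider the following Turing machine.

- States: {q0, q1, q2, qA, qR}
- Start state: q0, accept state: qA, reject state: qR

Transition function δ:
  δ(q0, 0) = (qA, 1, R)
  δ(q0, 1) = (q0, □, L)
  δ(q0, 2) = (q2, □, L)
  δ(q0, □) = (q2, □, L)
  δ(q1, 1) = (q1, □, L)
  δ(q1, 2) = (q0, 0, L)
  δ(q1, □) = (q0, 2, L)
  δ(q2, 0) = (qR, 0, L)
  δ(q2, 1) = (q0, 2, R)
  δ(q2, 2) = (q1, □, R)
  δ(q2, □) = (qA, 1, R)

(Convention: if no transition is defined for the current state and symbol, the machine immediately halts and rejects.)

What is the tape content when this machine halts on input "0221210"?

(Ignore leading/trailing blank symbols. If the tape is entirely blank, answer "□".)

Execution trace:
Initial: [q0]0221210
Step 1: δ(q0, 0) = (qA, 1, R) → 1[qA]221210

The machine reaches the accept state qA and halts.

Final tape (ignoring leading/trailing blanks): 1221210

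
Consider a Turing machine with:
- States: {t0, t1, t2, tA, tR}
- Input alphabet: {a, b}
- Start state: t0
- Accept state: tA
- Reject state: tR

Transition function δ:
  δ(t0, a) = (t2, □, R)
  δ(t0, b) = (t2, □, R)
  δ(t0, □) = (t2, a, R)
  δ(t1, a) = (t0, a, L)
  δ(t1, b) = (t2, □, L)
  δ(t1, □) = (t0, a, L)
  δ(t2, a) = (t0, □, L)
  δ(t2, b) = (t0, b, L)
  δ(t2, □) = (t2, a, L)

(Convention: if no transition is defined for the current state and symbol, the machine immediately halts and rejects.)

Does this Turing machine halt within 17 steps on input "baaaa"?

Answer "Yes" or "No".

Execution trace:
Initial: [t0]baaaa
Step 1: δ(t0, b) = (t2, □, R) → □[t2]aaaa
Step 2: δ(t2, a) = (t0, □, L) → [t0]□□aaa
Step 3: δ(t0, □) = (t2, a, R) → a[t2]□aaa
Step 4: δ(t2, □) = (t2, a, L) → [t2]aaaaa
Step 5: δ(t2, a) = (t0, □, L) → [t0]□□aaaa
Step 6: δ(t0, □) = (t2, a, R) → a[t2]□aaaa
Step 7: δ(t2, □) = (t2, a, L) → [t2]aaaaaa
Step 8: δ(t2, a) = (t0, □, L) → [t0]□□aaaaa
Step 9: δ(t0, □) = (t2, a, R) → a[t2]□aaaaa
Step 10: δ(t2, □) = (t2, a, L) → [t2]aaaaaaa
Step 11: δ(t2, a) = (t0, □, L) → [t0]□□aaaaaa
Step 12: δ(t0, □) = (t2, a, R) → a[t2]□aaaaaa
Step 13: δ(t2, □) = (t2, a, L) → [t2]aaaaaaaa
Step 14: δ(t2, a) = (t0, □, L) → [t0]□□aaaaaaa
Step 15: δ(t0, □) = (t2, a, R) → a[t2]□aaaaaaa
Step 16: δ(t2, □) = (t2, a, L) → [t2]aaaaaaaaa
Step 17: δ(t2, a) = (t0, □, L) → [t0]□□aaaaaaaa

The machine has not reached a halting state after 17 steps.
The machine did not halt within the 17-step bound.

Answer: No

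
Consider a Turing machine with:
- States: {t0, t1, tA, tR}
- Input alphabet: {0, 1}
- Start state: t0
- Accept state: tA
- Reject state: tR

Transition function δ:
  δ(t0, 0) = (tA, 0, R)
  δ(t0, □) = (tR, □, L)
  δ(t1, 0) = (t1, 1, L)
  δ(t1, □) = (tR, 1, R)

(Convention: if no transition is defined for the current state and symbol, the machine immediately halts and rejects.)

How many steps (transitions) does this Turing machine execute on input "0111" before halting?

Execution trace:
Initial: [t0]0111
Step 1: δ(t0, 0) = (tA, 0, R) → 0[tA]111

The machine reaches the accept state tA and halts.

The machine executed 1 step before halting.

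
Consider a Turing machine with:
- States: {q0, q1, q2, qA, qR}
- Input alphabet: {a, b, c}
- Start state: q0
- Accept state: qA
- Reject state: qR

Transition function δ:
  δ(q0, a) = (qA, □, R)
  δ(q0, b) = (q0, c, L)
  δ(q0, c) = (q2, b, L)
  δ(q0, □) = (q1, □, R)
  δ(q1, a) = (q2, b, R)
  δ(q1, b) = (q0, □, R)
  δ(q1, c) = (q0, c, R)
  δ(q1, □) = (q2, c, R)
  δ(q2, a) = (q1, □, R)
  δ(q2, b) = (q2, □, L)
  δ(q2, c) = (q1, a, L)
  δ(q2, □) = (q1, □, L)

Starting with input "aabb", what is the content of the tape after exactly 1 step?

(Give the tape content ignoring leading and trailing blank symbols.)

Execution trace:
Initial: [q0]aabb
Step 1: δ(q0, a) = (qA, □, R) → □[qA]abb

The machine reaches the accept state qA and halts.

After 1 step, the tape (ignoring leading/trailing blanks) is: abb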